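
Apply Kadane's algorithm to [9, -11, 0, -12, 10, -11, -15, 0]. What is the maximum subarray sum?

Using Kadane's algorithm on [9, -11, 0, -12, 10, -11, -15, 0]:

Scanning through the array:
Position 1 (value -11): max_ending_here = -2, max_so_far = 9
Position 2 (value 0): max_ending_here = 0, max_so_far = 9
Position 3 (value -12): max_ending_here = -12, max_so_far = 9
Position 4 (value 10): max_ending_here = 10, max_so_far = 10
Position 5 (value -11): max_ending_here = -1, max_so_far = 10
Position 6 (value -15): max_ending_here = -15, max_so_far = 10
Position 7 (value 0): max_ending_here = 0, max_so_far = 10

Maximum subarray: [10]
Maximum sum: 10

The maximum subarray is [10] with sum 10. This subarray runs from index 4 to index 4.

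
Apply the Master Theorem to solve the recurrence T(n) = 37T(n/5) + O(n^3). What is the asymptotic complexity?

Master Theorem for T(n) = 37T(n/5) + O(n^3):

a = 37, b = 5, c = 3
log_b(a) = log_5(37) = 2.2436

Case 3: c = 3 > log_5(37) = 2.2436
T(n) = O(n^3) = O(n^3)

For T(n) = 37T(n/5) + O(n^3): log_5(37) = 2.2436. This is Case 3 of the Master Theorem (c > log_b(a), work dominated by root), giving O(n^3).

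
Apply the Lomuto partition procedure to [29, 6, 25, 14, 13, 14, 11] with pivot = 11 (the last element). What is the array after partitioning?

Lomuto partition with pivot = 11:

Initial array: [29, 6, 25, 14, 13, 14, 11]

arr[0]=29 > 11: no swap
arr[1]=6 <= 11: swap with position 0, array becomes [6, 29, 25, 14, 13, 14, 11]
arr[2]=25 > 11: no swap
arr[3]=14 > 11: no swap
arr[4]=13 > 11: no swap
arr[5]=14 > 11: no swap

Place pivot at position 1: [6, 11, 25, 14, 13, 14, 29]
Pivot position: 1

After partitioning with pivot 11, the array becomes [6, 11, 25, 14, 13, 14, 29]. The pivot is placed at index 1. All elements to the left of the pivot are <= 11, and all elements to the right are > 11.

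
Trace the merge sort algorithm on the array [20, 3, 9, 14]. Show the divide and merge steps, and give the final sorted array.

Merge sort trace:

Split: [20, 3, 9, 14] -> [20, 3] and [9, 14]
  Split: [20, 3] -> [20] and [3]
  Merge: [20] + [3] -> [3, 20]
  Split: [9, 14] -> [9] and [14]
  Merge: [9] + [14] -> [9, 14]
Merge: [3, 20] + [9, 14] -> [3, 9, 14, 20]

Final sorted array: [3, 9, 14, 20]

The merge sort proceeds by recursively splitting the array and merging sorted halves.
After all merges, the sorted array is [3, 9, 14, 20].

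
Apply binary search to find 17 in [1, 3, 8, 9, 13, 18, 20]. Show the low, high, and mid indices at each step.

Binary search for 17 in [1, 3, 8, 9, 13, 18, 20]:

lo=0, hi=6, mid=3, arr[mid]=9 -> 9 < 17, search right half
lo=4, hi=6, mid=5, arr[mid]=18 -> 18 > 17, search left half
lo=4, hi=4, mid=4, arr[mid]=13 -> 13 < 17, search right half
lo=5 > hi=4, target 17 not found

Binary search determines that 17 is not in the array after 3 comparisons. The search space was exhausted without finding the target.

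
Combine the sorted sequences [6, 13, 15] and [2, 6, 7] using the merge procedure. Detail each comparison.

Merging process:

Compare 6 vs 2: take 2 from right. Merged: [2]
Compare 6 vs 6: take 6 from left. Merged: [2, 6]
Compare 13 vs 6: take 6 from right. Merged: [2, 6, 6]
Compare 13 vs 7: take 7 from right. Merged: [2, 6, 6, 7]
Append remaining from left: [13, 15]. Merged: [2, 6, 6, 7, 13, 15]

Final merged array: [2, 6, 6, 7, 13, 15]
Total comparisons: 4

The merged array is [2, 6, 6, 7, 13, 15], requiring 4 comparisons. The merge step runs in O(n) time where n is the total number of elements.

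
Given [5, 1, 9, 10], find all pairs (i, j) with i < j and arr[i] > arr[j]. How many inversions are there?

Finding inversions in [5, 1, 9, 10]:

(0, 1): arr[0]=5 > arr[1]=1

Total inversions: 1

The array has 1 inversion(s): (0,1). Each pair (i,j) satisfies i < j and arr[i] > arr[j].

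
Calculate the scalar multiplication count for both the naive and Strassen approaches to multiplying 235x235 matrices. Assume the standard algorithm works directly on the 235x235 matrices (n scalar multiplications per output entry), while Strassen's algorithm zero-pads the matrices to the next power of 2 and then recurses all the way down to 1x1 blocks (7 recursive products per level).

Matrix multiplication for 235x235 matrices:

Strassen's algorithm requires power-of-2 dimensions. Pad 235x235 to 256x256 (next power of 2).

Standard algorithm: 235^3 = 12977875 multiplications
Strassen's algorithm: 7^(log2(256)) = 7^8 = 5764801 multiplications
Savings: 12977875 - 5764801 = 7213074 multiplications

Standard: 12977875 multiplications (235^3). Strassen: 5764801 multiplications (7^8, after padding to 256x256). Strassen reduces 8 recursive multiplications to 7 at each level.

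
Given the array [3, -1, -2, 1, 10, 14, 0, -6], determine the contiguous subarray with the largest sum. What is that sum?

Using Kadane's algorithm on [3, -1, -2, 1, 10, 14, 0, -6]:

Scanning through the array:
Position 1 (value -1): max_ending_here = 2, max_so_far = 3
Position 2 (value -2): max_ending_here = 0, max_so_far = 3
Position 3 (value 1): max_ending_here = 1, max_so_far = 3
Position 4 (value 10): max_ending_here = 11, max_so_far = 11
Position 5 (value 14): max_ending_here = 25, max_so_far = 25
Position 6 (value 0): max_ending_here = 25, max_so_far = 25
Position 7 (value -6): max_ending_here = 19, max_so_far = 25

Maximum subarray: [3, -1, -2, 1, 10, 14]
Maximum sum: 25

The maximum subarray is [3, -1, -2, 1, 10, 14] with sum 25. This subarray runs from index 0 to index 5.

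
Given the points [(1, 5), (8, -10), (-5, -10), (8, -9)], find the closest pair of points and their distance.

Computing all pairwise distances among 4 points:

d((1, 5), (8, -10)) = 16.5529
d((1, 5), (-5, -10)) = 16.1555
d((1, 5), (8, -9)) = 15.6525
d((8, -10), (-5, -10)) = 13.0
d((8, -10), (8, -9)) = 1.0 <-- minimum
d((-5, -10), (8, -9)) = 13.0384

Closest pair: (8, -10) and (8, -9) with distance 1.0

The closest pair is (8, -10) and (8, -9) with Euclidean distance 1.0. For 4 points, brute-force pairwise comparison is shown above. For large n, the divide-and-conquer algorithm (sort by x, recurse on halves, check the dividing strip) achieves O(n log n).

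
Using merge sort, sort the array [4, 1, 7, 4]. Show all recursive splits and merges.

Merge sort trace:

Split: [4, 1, 7, 4] -> [4, 1] and [7, 4]
  Split: [4, 1] -> [4] and [1]
  Merge: [4] + [1] -> [1, 4]
  Split: [7, 4] -> [7] and [4]
  Merge: [7] + [4] -> [4, 7]
Merge: [1, 4] + [4, 7] -> [1, 4, 4, 7]

Final sorted array: [1, 4, 4, 7]

The merge sort proceeds by recursively splitting the array and merging sorted halves.
After all merges, the sorted array is [1, 4, 4, 7].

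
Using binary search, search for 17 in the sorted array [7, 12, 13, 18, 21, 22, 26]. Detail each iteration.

Binary search for 17 in [7, 12, 13, 18, 21, 22, 26]:

lo=0, hi=6, mid=3, arr[mid]=18 -> 18 > 17, search left half
lo=0, hi=2, mid=1, arr[mid]=12 -> 12 < 17, search right half
lo=2, hi=2, mid=2, arr[mid]=13 -> 13 < 17, search right half
lo=3 > hi=2, target 17 not found

Binary search determines that 17 is not in the array after 3 comparisons. The search space was exhausted without finding the target.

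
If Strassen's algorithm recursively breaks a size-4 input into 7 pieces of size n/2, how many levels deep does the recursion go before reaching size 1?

For divide and conquer with division factor 2:

Problem sizes at each level:
Level 0: 4
Level 1: 2
Level 2: 1

The root is level 0 and the size-1 base case is level 2 (the tree spans levels 0 through 2, i.e. 3 levels counting the root), so the depth is the number of divisions: log_2(4) = 2

The recursion tree depth is log_2(4) = 2. At each level, the problem size is divided by 2, so it takes 2 divisions to reduce to a base case of size 1. The algorithm makes 7 recursive calls at each level.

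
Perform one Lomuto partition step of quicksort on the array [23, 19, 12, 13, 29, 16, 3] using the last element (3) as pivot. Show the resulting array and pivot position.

Lomuto partition with pivot = 3:

Initial array: [23, 19, 12, 13, 29, 16, 3]

arr[0]=23 > 3: no swap
arr[1]=19 > 3: no swap
arr[2]=12 > 3: no swap
arr[3]=13 > 3: no swap
arr[4]=29 > 3: no swap
arr[5]=16 > 3: no swap

Place pivot at position 0: [3, 19, 12, 13, 29, 16, 23]
Pivot position: 0

After partitioning with pivot 3, the array becomes [3, 19, 12, 13, 29, 16, 23]. The pivot is placed at index 0. All elements to the left of the pivot are <= 3, and all elements to the right are > 3.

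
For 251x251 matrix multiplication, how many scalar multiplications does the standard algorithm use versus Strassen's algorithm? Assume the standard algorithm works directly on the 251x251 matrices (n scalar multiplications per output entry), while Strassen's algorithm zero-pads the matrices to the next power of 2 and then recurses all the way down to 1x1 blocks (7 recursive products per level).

Matrix multiplication for 251x251 matrices:

Strassen's algorithm requires power-of-2 dimensions. Pad 251x251 to 256x256 (next power of 2).

Standard algorithm: 251^3 = 15813251 multiplications
Strassen's algorithm: 7^(log2(256)) = 7^8 = 5764801 multiplications
Savings: 15813251 - 5764801 = 10048450 multiplications

Standard: 15813251 multiplications (251^3). Strassen: 5764801 multiplications (7^8, after padding to 256x256). Strassen reduces 8 recursive multiplications to 7 at each level.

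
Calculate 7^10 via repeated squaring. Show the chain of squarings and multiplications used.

Computing 7^10 by squaring (build up from 7^1; each line after the first costs one multiplication):

7^1 = 7
7^2 = (7^1)^2 = 7^2 = 49
7^4 = (7^2)^2 = 49^2 = 2401
7^5 = 7 * 7^4 = 7 * 2401 = 16807
7^10 = (7^5)^2 = 16807^2 = 282475249

Result: 282475249
Multiplications needed: 4 (4 lines after 7^1)

7^10 = 282475249. Using exponentiation by squaring, this requires 4 multiplications. The key idea: if the exponent is even, square the half-power; if odd, multiply by the base once.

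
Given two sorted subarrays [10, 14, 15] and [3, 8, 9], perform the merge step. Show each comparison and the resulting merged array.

Merging process:

Compare 10 vs 3: take 3 from right. Merged: [3]
Compare 10 vs 8: take 8 from right. Merged: [3, 8]
Compare 10 vs 9: take 9 from right. Merged: [3, 8, 9]
Append remaining from left: [10, 14, 15]. Merged: [3, 8, 9, 10, 14, 15]

Final merged array: [3, 8, 9, 10, 14, 15]
Total comparisons: 3

The merged array is [3, 8, 9, 10, 14, 15], requiring 3 comparisons. The merge step runs in O(n) time where n is the total number of elements.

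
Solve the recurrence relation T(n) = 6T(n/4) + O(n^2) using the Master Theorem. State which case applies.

Master Theorem for T(n) = 6T(n/4) + O(n^2):

a = 6, b = 4, c = 2
log_b(a) = log_4(6) = 1.2925

Case 3: c = 2 > log_4(6) = 1.2925
T(n) = O(n^2) = O(n^2)

For T(n) = 6T(n/4) + O(n^2): log_4(6) = 1.2925. This is Case 3 of the Master Theorem (c > log_b(a), work dominated by root), giving O(n^2).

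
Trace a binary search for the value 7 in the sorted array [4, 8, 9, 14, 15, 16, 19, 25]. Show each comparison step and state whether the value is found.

Binary search for 7 in [4, 8, 9, 14, 15, 16, 19, 25]:

lo=0, hi=7, mid=3, arr[mid]=14 -> 14 > 7, search left half
lo=0, hi=2, mid=1, arr[mid]=8 -> 8 > 7, search left half
lo=0, hi=0, mid=0, arr[mid]=4 -> 4 < 7, search right half
lo=1 > hi=0, target 7 not found

Binary search determines that 7 is not in the array after 3 comparisons. The search space was exhausted without finding the target.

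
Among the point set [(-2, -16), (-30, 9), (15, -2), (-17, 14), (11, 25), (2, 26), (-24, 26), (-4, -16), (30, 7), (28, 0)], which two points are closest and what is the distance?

Computing all pairwise distances among 10 points:

d((-2, -16), (-30, 9)) = 37.5366
d((-2, -16), (15, -2)) = 22.0227
d((-2, -16), (-17, 14)) = 33.541
d((-2, -16), (11, 25)) = 43.0116
d((-2, -16), (2, 26)) = 42.19
d((-2, -16), (-24, 26)) = 47.4131
d((-2, -16), (-4, -16)) = 2.0 <-- minimum
d((-2, -16), (30, 7)) = 39.4081
d((-2, -16), (28, 0)) = 34.0
d((-30, 9), (15, -2)) = 46.3249
d((-30, 9), (-17, 14)) = 13.9284
d((-30, 9), (11, 25)) = 44.0114
d((-30, 9), (2, 26)) = 36.2353
d((-30, 9), (-24, 26)) = 18.0278
d((-30, 9), (-4, -16)) = 36.0694
d((-30, 9), (30, 7)) = 60.0333
d((-30, 9), (28, 0)) = 58.6941
d((15, -2), (-17, 14)) = 35.7771
d((15, -2), (11, 25)) = 27.2947
d((15, -2), (2, 26)) = 30.8707
d((15, -2), (-24, 26)) = 48.0104
d((15, -2), (-4, -16)) = 23.6008
d((15, -2), (30, 7)) = 17.4929
d((15, -2), (28, 0)) = 13.1529
d((-17, 14), (11, 25)) = 30.0832
d((-17, 14), (2, 26)) = 22.4722
d((-17, 14), (-24, 26)) = 13.8924
d((-17, 14), (-4, -16)) = 32.6956
d((-17, 14), (30, 7)) = 47.5184
d((-17, 14), (28, 0)) = 47.1275
d((11, 25), (2, 26)) = 9.0554
d((11, 25), (-24, 26)) = 35.0143
d((11, 25), (-4, -16)) = 43.6578
d((11, 25), (30, 7)) = 26.1725
d((11, 25), (28, 0)) = 30.2324
d((2, 26), (-24, 26)) = 26.0
d((2, 26), (-4, -16)) = 42.4264
d((2, 26), (30, 7)) = 33.8378
d((2, 26), (28, 0)) = 36.7696
d((-24, 26), (-4, -16)) = 46.5188
d((-24, 26), (30, 7)) = 57.2451
d((-24, 26), (28, 0)) = 58.1378
d((-4, -16), (30, 7)) = 41.0488
d((-4, -16), (28, 0)) = 35.7771
d((30, 7), (28, 0)) = 7.2801

Closest pair: (-2, -16) and (-4, -16) with distance 2.0

The closest pair is (-2, -16) and (-4, -16) with Euclidean distance 2.0. For 10 points, brute-force pairwise comparison is shown above. For large n, the divide-and-conquer algorithm (sort by x, recurse on halves, check the dividing strip) achieves O(n log n).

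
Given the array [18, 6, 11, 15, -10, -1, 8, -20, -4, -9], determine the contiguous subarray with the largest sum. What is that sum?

Using Kadane's algorithm on [18, 6, 11, 15, -10, -1, 8, -20, -4, -9]:

Scanning through the array:
Position 1 (value 6): max_ending_here = 24, max_so_far = 24
Position 2 (value 11): max_ending_here = 35, max_so_far = 35
Position 3 (value 15): max_ending_here = 50, max_so_far = 50
Position 4 (value -10): max_ending_here = 40, max_so_far = 50
Position 5 (value -1): max_ending_here = 39, max_so_far = 50
Position 6 (value 8): max_ending_here = 47, max_so_far = 50
Position 7 (value -20): max_ending_here = 27, max_so_far = 50
Position 8 (value -4): max_ending_here = 23, max_so_far = 50
Position 9 (value -9): max_ending_here = 14, max_so_far = 50

Maximum subarray: [18, 6, 11, 15]
Maximum sum: 50

The maximum subarray is [18, 6, 11, 15] with sum 50. This subarray runs from index 0 to index 3.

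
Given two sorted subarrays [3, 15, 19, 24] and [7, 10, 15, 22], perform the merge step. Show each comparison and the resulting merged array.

Merging process:

Compare 3 vs 7: take 3 from left. Merged: [3]
Compare 15 vs 7: take 7 from right. Merged: [3, 7]
Compare 15 vs 10: take 10 from right. Merged: [3, 7, 10]
Compare 15 vs 15: take 15 from left. Merged: [3, 7, 10, 15]
Compare 19 vs 15: take 15 from right. Merged: [3, 7, 10, 15, 15]
Compare 19 vs 22: take 19 from left. Merged: [3, 7, 10, 15, 15, 19]
Compare 24 vs 22: take 22 from right. Merged: [3, 7, 10, 15, 15, 19, 22]
Append remaining from left: [24]. Merged: [3, 7, 10, 15, 15, 19, 22, 24]

Final merged array: [3, 7, 10, 15, 15, 19, 22, 24]
Total comparisons: 7

The merged array is [3, 7, 10, 15, 15, 19, 22, 24], requiring 7 comparisons. The merge step runs in O(n) time where n is the total number of elements.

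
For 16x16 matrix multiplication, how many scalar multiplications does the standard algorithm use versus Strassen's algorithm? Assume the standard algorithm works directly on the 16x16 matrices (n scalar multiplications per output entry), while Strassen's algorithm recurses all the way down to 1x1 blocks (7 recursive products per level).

Matrix multiplication for 16x16 matrices:

Standard algorithm: 16^3 = 4096 multiplications
Strassen's algorithm: 7^(log2(16)) = 7^4 = 2401 multiplications
Savings: 4096 - 2401 = 1695 multiplications

Standard: 4096 multiplications (16^3). Strassen: 2401 multiplications (7^4). Strassen reduces 8 recursive multiplications to 7 at each level.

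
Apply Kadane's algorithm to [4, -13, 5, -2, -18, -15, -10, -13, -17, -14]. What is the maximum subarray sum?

Using Kadane's algorithm on [4, -13, 5, -2, -18, -15, -10, -13, -17, -14]:

Scanning through the array:
Position 1 (value -13): max_ending_here = -9, max_so_far = 4
Position 2 (value 5): max_ending_here = 5, max_so_far = 5
Position 3 (value -2): max_ending_here = 3, max_so_far = 5
Position 4 (value -18): max_ending_here = -15, max_so_far = 5
Position 5 (value -15): max_ending_here = -15, max_so_far = 5
Position 6 (value -10): max_ending_here = -10, max_so_far = 5
Position 7 (value -13): max_ending_here = -13, max_so_far = 5
Position 8 (value -17): max_ending_here = -17, max_so_far = 5
Position 9 (value -14): max_ending_here = -14, max_so_far = 5

Maximum subarray: [5]
Maximum sum: 5

The maximum subarray is [5] with sum 5. This subarray runs from index 2 to index 2.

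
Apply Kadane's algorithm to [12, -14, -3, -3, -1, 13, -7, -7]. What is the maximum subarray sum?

Using Kadane's algorithm on [12, -14, -3, -3, -1, 13, -7, -7]:

Scanning through the array:
Position 1 (value -14): max_ending_here = -2, max_so_far = 12
Position 2 (value -3): max_ending_here = -3, max_so_far = 12
Position 3 (value -3): max_ending_here = -3, max_so_far = 12
Position 4 (value -1): max_ending_here = -1, max_so_far = 12
Position 5 (value 13): max_ending_here = 13, max_so_far = 13
Position 6 (value -7): max_ending_here = 6, max_so_far = 13
Position 7 (value -7): max_ending_here = -1, max_so_far = 13

Maximum subarray: [13]
Maximum sum: 13

The maximum subarray is [13] with sum 13. This subarray runs from index 5 to index 5.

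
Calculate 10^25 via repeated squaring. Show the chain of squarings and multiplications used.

Computing 10^25 by squaring (build up from 10^1; each line after the first costs one multiplication):

10^1 = 10
10^2 = (10^1)^2 = 10^2 = 100
10^3 = 10 * 10^2 = 10 * 100 = 1000
10^6 = (10^3)^2 = 1000^2 = 1000000
10^12 = (10^6)^2 = 1000000^2 = 1000000000000
10^24 = (10^12)^2 = 1000000000000^2 = 1000000000000000000000000
10^25 = 10 * 10^24 = 10 * 1000000000000000000000000 = 10000000000000000000000000

Result: 10000000000000000000000000
Multiplications needed: 6 (6 lines after 10^1)

10^25 = 10000000000000000000000000. Using exponentiation by squaring, this requires 6 multiplications. The key idea: if the exponent is even, square the half-power; if odd, multiply by the base once.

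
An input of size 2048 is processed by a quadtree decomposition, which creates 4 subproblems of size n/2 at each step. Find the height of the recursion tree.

For divide and conquer with division factor 2:

Problem sizes at each level:
Level 0: 2048
Level 1: 1024
Level 2: 512
Level 3: 256
Level 4: 128
Level 5: 64
Level 6: 32
Level 7: 16
Level 8: 8
Level 9: 4
Level 10: 2
Level 11: 1

The root is level 0 and the size-1 base case is level 11 (the tree spans levels 0 through 11, i.e. 12 levels counting the root), so the depth is the number of divisions: log_2(2048) = 11

The recursion tree depth is log_2(2048) = 11. At each level, the problem size is divided by 2, so it takes 11 divisions to reduce to a base case of size 1. The algorithm makes 4 recursive calls at each level.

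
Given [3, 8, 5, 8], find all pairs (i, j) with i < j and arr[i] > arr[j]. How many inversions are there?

Finding inversions in [3, 8, 5, 8]:

(1, 2): arr[1]=8 > arr[2]=5

Total inversions: 1

The array has 1 inversion(s): (1,2). Each pair (i,j) satisfies i < j and arr[i] > arr[j].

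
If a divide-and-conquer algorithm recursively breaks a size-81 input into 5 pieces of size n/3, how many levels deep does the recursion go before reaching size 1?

For divide and conquer with division factor 3:

Problem sizes at each level:
Level 0: 81
Level 1: 27
Level 2: 9
Level 3: 3
Level 4: 1

The root is level 0 and the size-1 base case is level 4 (the tree spans levels 0 through 4, i.e. 5 levels counting the root), so the depth is the number of divisions: log_3(81) = 4

The recursion tree depth is log_3(81) = 4. At each level, the problem size is divided by 3, so it takes 4 divisions to reduce to a base case of size 1. The algorithm makes 5 recursive calls at each level.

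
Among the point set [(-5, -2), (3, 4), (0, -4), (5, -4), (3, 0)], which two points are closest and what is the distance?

Computing all pairwise distances among 5 points:

d((-5, -2), (3, 4)) = 10.0
d((-5, -2), (0, -4)) = 5.3852
d((-5, -2), (5, -4)) = 10.198
d((-5, -2), (3, 0)) = 8.2462
d((3, 4), (0, -4)) = 8.544
d((3, 4), (5, -4)) = 8.2462
d((3, 4), (3, 0)) = 4.0 <-- minimum
d((0, -4), (5, -4)) = 5.0
d((0, -4), (3, 0)) = 5.0
d((5, -4), (3, 0)) = 4.4721

Closest pair: (3, 4) and (3, 0) with distance 4.0

The closest pair is (3, 4) and (3, 0) with Euclidean distance 4.0. For 5 points, brute-force pairwise comparison is shown above. For large n, the divide-and-conquer algorithm (sort by x, recurse on halves, check the dividing strip) achieves O(n log n).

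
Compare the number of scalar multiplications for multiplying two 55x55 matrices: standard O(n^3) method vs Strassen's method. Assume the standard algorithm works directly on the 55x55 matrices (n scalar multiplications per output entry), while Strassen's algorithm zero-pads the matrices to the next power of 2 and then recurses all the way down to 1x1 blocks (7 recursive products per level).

Matrix multiplication for 55x55 matrices:

Strassen's algorithm requires power-of-2 dimensions. Pad 55x55 to 64x64 (next power of 2).

Standard algorithm: 55^3 = 166375 multiplications
Strassen's algorithm: 7^(log2(64)) = 7^6 = 117649 multiplications
Savings: 166375 - 117649 = 48726 multiplications

Standard: 166375 multiplications (55^3). Strassen: 117649 multiplications (7^6, after padding to 64x64). Strassen reduces 8 recursive multiplications to 7 at each level.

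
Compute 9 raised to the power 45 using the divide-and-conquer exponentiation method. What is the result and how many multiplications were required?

Computing 9^45 by squaring (build up from 9^1; each line after the first costs one multiplication):

9^1 = 9
9^2 = (9^1)^2 = 9^2 = 81
9^4 = (9^2)^2 = 81^2 = 6561
9^5 = 9 * 9^4 = 9 * 6561 = 59049
9^10 = (9^5)^2 = 59049^2 = 3486784401
9^11 = 9 * 9^10 = 9 * 3486784401 = 31381059609
9^22 = (9^11)^2 = 31381059609^2 = 984770902183611232881
9^44 = (9^22)^2 = 984770902183611232881^2 = 969773729787523602876821942164080815560161
9^45 = 9 * 9^44 = 9 * 969773729787523602876821942164080815560161 = 8727963568087712425891397479476727340041449

Result: 8727963568087712425891397479476727340041449
Multiplications needed: 8 (8 lines after 9^1)

9^45 = 8727963568087712425891397479476727340041449. Using exponentiation by squaring, this requires 8 multiplications. The key idea: if the exponent is even, square the half-power; if odd, multiply by the base once.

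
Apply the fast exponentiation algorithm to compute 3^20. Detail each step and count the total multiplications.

Computing 3^20 by squaring (build up from 3^1; each line after the first costs one multiplication):

3^1 = 3
3^2 = (3^1)^2 = 3^2 = 9
3^4 = (3^2)^2 = 9^2 = 81
3^5 = 3 * 3^4 = 3 * 81 = 243
3^10 = (3^5)^2 = 243^2 = 59049
3^20 = (3^10)^2 = 59049^2 = 3486784401

Result: 3486784401
Multiplications needed: 5 (5 lines after 3^1)

3^20 = 3486784401. Using exponentiation by squaring, this requires 5 multiplications. The key idea: if the exponent is even, square the half-power; if odd, multiply by the base once.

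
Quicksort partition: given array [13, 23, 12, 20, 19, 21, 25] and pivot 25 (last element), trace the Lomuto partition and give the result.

Lomuto partition with pivot = 25:

Initial array: [13, 23, 12, 20, 19, 21, 25]

arr[0]=13 <= 25: swap with position 0, array becomes [13, 23, 12, 20, 19, 21, 25]
arr[1]=23 <= 25: swap with position 1, array becomes [13, 23, 12, 20, 19, 21, 25]
arr[2]=12 <= 25: swap with position 2, array becomes [13, 23, 12, 20, 19, 21, 25]
arr[3]=20 <= 25: swap with position 3, array becomes [13, 23, 12, 20, 19, 21, 25]
arr[4]=19 <= 25: swap with position 4, array becomes [13, 23, 12, 20, 19, 21, 25]
arr[5]=21 <= 25: swap with position 5, array becomes [13, 23, 12, 20, 19, 21, 25]

Place pivot at position 6: [13, 23, 12, 20, 19, 21, 25]
Pivot position: 6

After partitioning with pivot 25, the array becomes [13, 23, 12, 20, 19, 21, 25]. The pivot is placed at index 6. All elements to the left of the pivot are <= 25, and all elements to the right are > 25.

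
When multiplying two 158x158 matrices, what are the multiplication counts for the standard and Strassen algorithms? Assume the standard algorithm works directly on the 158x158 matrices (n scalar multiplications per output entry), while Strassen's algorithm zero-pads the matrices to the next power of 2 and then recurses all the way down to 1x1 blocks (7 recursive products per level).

Matrix multiplication for 158x158 matrices:

Strassen's algorithm requires power-of-2 dimensions. Pad 158x158 to 256x256 (next power of 2).

Standard algorithm: 158^3 = 3944312 multiplications
Strassen's algorithm: 7^(log2(256)) = 7^8 = 5764801 multiplications
Difference: 3944312 - 5764801 = -1820489 (Strassen uses MORE here due to padding overhead — for small or just-over-power-of-2 n, padding can outweigh the per-level savings)

Standard: 3944312 multiplications (158^3). Strassen: 5764801 multiplications (7^8, after padding to 256x256). Strassen reduces 8 recursive multiplications to 7 at each level.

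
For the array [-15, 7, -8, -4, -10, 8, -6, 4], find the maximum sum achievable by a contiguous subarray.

Using Kadane's algorithm on [-15, 7, -8, -4, -10, 8, -6, 4]:

Scanning through the array:
Position 1 (value 7): max_ending_here = 7, max_so_far = 7
Position 2 (value -8): max_ending_here = -1, max_so_far = 7
Position 3 (value -4): max_ending_here = -4, max_so_far = 7
Position 4 (value -10): max_ending_here = -10, max_so_far = 7
Position 5 (value 8): max_ending_here = 8, max_so_far = 8
Position 6 (value -6): max_ending_here = 2, max_so_far = 8
Position 7 (value 4): max_ending_here = 6, max_so_far = 8

Maximum subarray: [8]
Maximum sum: 8

The maximum subarray is [8] with sum 8. This subarray runs from index 5 to index 5.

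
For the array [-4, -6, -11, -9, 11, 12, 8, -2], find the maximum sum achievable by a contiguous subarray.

Using Kadane's algorithm on [-4, -6, -11, -9, 11, 12, 8, -2]:

Scanning through the array:
Position 1 (value -6): max_ending_here = -6, max_so_far = -4
Position 2 (value -11): max_ending_here = -11, max_so_far = -4
Position 3 (value -9): max_ending_here = -9, max_so_far = -4
Position 4 (value 11): max_ending_here = 11, max_so_far = 11
Position 5 (value 12): max_ending_here = 23, max_so_far = 23
Position 6 (value 8): max_ending_here = 31, max_so_far = 31
Position 7 (value -2): max_ending_here = 29, max_so_far = 31

Maximum subarray: [11, 12, 8]
Maximum sum: 31

The maximum subarray is [11, 12, 8] with sum 31. This subarray runs from index 4 to index 6.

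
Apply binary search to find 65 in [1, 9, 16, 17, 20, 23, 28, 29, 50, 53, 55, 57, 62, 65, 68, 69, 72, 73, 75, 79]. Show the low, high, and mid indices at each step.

Binary search for 65 in [1, 9, 16, 17, 20, 23, 28, 29, 50, 53, 55, 57, 62, 65, 68, 69, 72, 73, 75, 79]:

lo=0, hi=19, mid=9, arr[mid]=53 -> 53 < 65, search right half
lo=10, hi=19, mid=14, arr[mid]=68 -> 68 > 65, search left half
lo=10, hi=13, mid=11, arr[mid]=57 -> 57 < 65, search right half
lo=12, hi=13, mid=12, arr[mid]=62 -> 62 < 65, search right half
lo=13, hi=13, mid=13, arr[mid]=65 -> Found target at index 13!

Binary search finds 65 at index 13 after 5 comparisons. The search repeatedly halves the search space by comparing with the middle element.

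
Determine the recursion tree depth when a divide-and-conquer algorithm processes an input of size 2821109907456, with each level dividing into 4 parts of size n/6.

For divide and conquer with division factor 6:

Problem sizes at each level:
Level 0: 2821109907456
Level 1: 470184984576
Level 2: 78364164096
Level 3: 13060694016
Level 4: 2176782336
Level 5: 362797056
Level 6: 60466176
Level 7: 10077696
Level 8: 1679616
Level 9: 279936
Level 10: 46656
Level 11: 7776
Level 12: 1296
Level 13: 216
Level 14: 36
Level 15: 6
Level 16: 1

The root is level 0 and the size-1 base case is level 16 (the tree spans levels 0 through 16, i.e. 17 levels counting the root), so the depth is the number of divisions: log_6(2821109907456) = 16

The recursion tree depth is log_6(2821109907456) = 16. At each level, the problem size is divided by 6, so it takes 16 divisions to reduce to a base case of size 1. The algorithm makes 4 recursive calls at each level.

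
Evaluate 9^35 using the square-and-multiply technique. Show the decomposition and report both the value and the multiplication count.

Computing 9^35 by squaring (build up from 9^1; each line after the first costs one multiplication):

9^1 = 9
9^2 = (9^1)^2 = 9^2 = 81
9^4 = (9^2)^2 = 81^2 = 6561
9^8 = (9^4)^2 = 6561^2 = 43046721
9^16 = (9^8)^2 = 43046721^2 = 1853020188851841
9^17 = 9 * 9^16 = 9 * 1853020188851841 = 16677181699666569
9^34 = (9^17)^2 = 16677181699666569^2 = 278128389443693511257285776231761
9^35 = 9 * 9^34 = 9 * 278128389443693511257285776231761 = 2503155504993241601315571986085849

Result: 2503155504993241601315571986085849
Multiplications needed: 7 (7 lines after 9^1)

9^35 = 2503155504993241601315571986085849. Using exponentiation by squaring, this requires 7 multiplications. The key idea: if the exponent is even, square the half-power; if odd, multiply by the base once.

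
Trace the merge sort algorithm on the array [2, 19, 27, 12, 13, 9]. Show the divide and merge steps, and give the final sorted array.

Merge sort trace:

Split: [2, 19, 27, 12, 13, 9] -> [2, 19, 27] and [12, 13, 9]
  Split: [2, 19, 27] -> [2] and [19, 27]
    Split: [19, 27] -> [19] and [27]
    Merge: [19] + [27] -> [19, 27]
  Merge: [2] + [19, 27] -> [2, 19, 27]
  Split: [12, 13, 9] -> [12] and [13, 9]
    Split: [13, 9] -> [13] and [9]
    Merge: [13] + [9] -> [9, 13]
  Merge: [12] + [9, 13] -> [9, 12, 13]
Merge: [2, 19, 27] + [9, 12, 13] -> [2, 9, 12, 13, 19, 27]

Final sorted array: [2, 9, 12, 13, 19, 27]

The merge sort proceeds by recursively splitting the array and merging sorted halves.
After all merges, the sorted array is [2, 9, 12, 13, 19, 27].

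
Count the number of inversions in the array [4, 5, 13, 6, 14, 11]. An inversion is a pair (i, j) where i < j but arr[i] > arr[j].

Finding inversions in [4, 5, 13, 6, 14, 11]:

(2, 3): arr[2]=13 > arr[3]=6
(2, 5): arr[2]=13 > arr[5]=11
(4, 5): arr[4]=14 > arr[5]=11

Total inversions: 3

The array has 3 inversion(s): (2,3), (2,5), (4,5). Each pair (i,j) satisfies i < j and arr[i] > arr[j].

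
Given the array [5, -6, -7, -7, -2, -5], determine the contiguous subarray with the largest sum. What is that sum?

Using Kadane's algorithm on [5, -6, -7, -7, -2, -5]:

Scanning through the array:
Position 1 (value -6): max_ending_here = -1, max_so_far = 5
Position 2 (value -7): max_ending_here = -7, max_so_far = 5
Position 3 (value -7): max_ending_here = -7, max_so_far = 5
Position 4 (value -2): max_ending_here = -2, max_so_far = 5
Position 5 (value -5): max_ending_here = -5, max_so_far = 5

Maximum subarray: [5]
Maximum sum: 5

The maximum subarray is [5] with sum 5. This subarray runs from index 0 to index 0.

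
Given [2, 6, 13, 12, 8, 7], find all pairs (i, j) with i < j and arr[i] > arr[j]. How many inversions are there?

Finding inversions in [2, 6, 13, 12, 8, 7]:

(2, 3): arr[2]=13 > arr[3]=12
(2, 4): arr[2]=13 > arr[4]=8
(2, 5): arr[2]=13 > arr[5]=7
(3, 4): arr[3]=12 > arr[4]=8
(3, 5): arr[3]=12 > arr[5]=7
(4, 5): arr[4]=8 > arr[5]=7

Total inversions: 6

The array has 6 inversion(s): (2,3), (2,4), (2,5), (3,4), (3,5), (4,5). Each pair (i,j) satisfies i < j and arr[i] > arr[j].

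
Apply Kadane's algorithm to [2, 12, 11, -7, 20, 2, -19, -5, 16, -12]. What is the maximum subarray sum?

Using Kadane's algorithm on [2, 12, 11, -7, 20, 2, -19, -5, 16, -12]:

Scanning through the array:
Position 1 (value 12): max_ending_here = 14, max_so_far = 14
Position 2 (value 11): max_ending_here = 25, max_so_far = 25
Position 3 (value -7): max_ending_here = 18, max_so_far = 25
Position 4 (value 20): max_ending_here = 38, max_so_far = 38
Position 5 (value 2): max_ending_here = 40, max_so_far = 40
Position 6 (value -19): max_ending_here = 21, max_so_far = 40
Position 7 (value -5): max_ending_here = 16, max_so_far = 40
Position 8 (value 16): max_ending_here = 32, max_so_far = 40
Position 9 (value -12): max_ending_here = 20, max_so_far = 40

Maximum subarray: [2, 12, 11, -7, 20, 2]
Maximum sum: 40

The maximum subarray is [2, 12, 11, -7, 20, 2] with sum 40. This subarray runs from index 0 to index 5.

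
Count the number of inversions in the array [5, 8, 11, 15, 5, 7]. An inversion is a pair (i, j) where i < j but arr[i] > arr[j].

Finding inversions in [5, 8, 11, 15, 5, 7]:

(1, 4): arr[1]=8 > arr[4]=5
(1, 5): arr[1]=8 > arr[5]=7
(2, 4): arr[2]=11 > arr[4]=5
(2, 5): arr[2]=11 > arr[5]=7
(3, 4): arr[3]=15 > arr[4]=5
(3, 5): arr[3]=15 > arr[5]=7

Total inversions: 6

The array has 6 inversion(s): (1,4), (1,5), (2,4), (2,5), (3,4), (3,5). Each pair (i,j) satisfies i < j and arr[i] > arr[j].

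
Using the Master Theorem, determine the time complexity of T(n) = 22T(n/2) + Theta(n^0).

Master Theorem for T(n) = 22T(n/2) + O(n^0):

a = 22, b = 2, c = 0
log_b(a) = log_2(22) = 4.4594

Case 1: c = 0 < log_2(22) = 4.4594
T(n) = O(n^(log_2 22))

For T(n) = 22T(n/2) + O(n^0): log_2(22) = 4.4594. This is Case 1 of the Master Theorem (c < log_b(a), work dominated by leaves), giving O(n^(log_2 22)).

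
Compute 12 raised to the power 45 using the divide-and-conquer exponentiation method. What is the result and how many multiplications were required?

Computing 12^45 by squaring (build up from 12^1; each line after the first costs one multiplication):

12^1 = 12
12^2 = (12^1)^2 = 12^2 = 144
12^4 = (12^2)^2 = 144^2 = 20736
12^5 = 12 * 12^4 = 12 * 20736 = 248832
12^10 = (12^5)^2 = 248832^2 = 61917364224
12^11 = 12 * 12^10 = 12 * 61917364224 = 743008370688
12^22 = (12^11)^2 = 743008370688^2 = 552061438912436417593344
12^44 = (12^22)^2 = 552061438912436417593344^2 = 304771832334069766392840191887919236168953102336
12^45 = 12 * 12^44 = 12 * 304771832334069766392840191887919236168953102336 = 3657261988008837196714082302655030834027437228032

Result: 3657261988008837196714082302655030834027437228032
Multiplications needed: 8 (8 lines after 12^1)

12^45 = 3657261988008837196714082302655030834027437228032. Using exponentiation by squaring, this requires 8 multiplications. The key idea: if the exponent is even, square the half-power; if odd, multiply by the base once.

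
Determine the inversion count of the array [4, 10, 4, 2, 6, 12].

Finding inversions in [4, 10, 4, 2, 6, 12]:

(0, 3): arr[0]=4 > arr[3]=2
(1, 2): arr[1]=10 > arr[2]=4
(1, 3): arr[1]=10 > arr[3]=2
(1, 4): arr[1]=10 > arr[4]=6
(2, 3): arr[2]=4 > arr[3]=2

Total inversions: 5

The array has 5 inversion(s): (0,3), (1,2), (1,3), (1,4), (2,3). Each pair (i,j) satisfies i < j and arr[i] > arr[j].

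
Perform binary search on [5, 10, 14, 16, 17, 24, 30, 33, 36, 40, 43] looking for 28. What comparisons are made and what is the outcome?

Binary search for 28 in [5, 10, 14, 16, 17, 24, 30, 33, 36, 40, 43]:

lo=0, hi=10, mid=5, arr[mid]=24 -> 24 < 28, search right half
lo=6, hi=10, mid=8, arr[mid]=36 -> 36 > 28, search left half
lo=6, hi=7, mid=6, arr[mid]=30 -> 30 > 28, search left half
lo=6 > hi=5, target 28 not found

Binary search determines that 28 is not in the array after 3 comparisons. The search space was exhausted without finding the target.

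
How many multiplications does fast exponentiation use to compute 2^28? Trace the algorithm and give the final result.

Computing 2^28 by squaring (build up from 2^1; each line after the first costs one multiplication):

2^1 = 2
2^2 = (2^1)^2 = 2^2 = 4
2^3 = 2 * 2^2 = 2 * 4 = 8
2^6 = (2^3)^2 = 8^2 = 64
2^7 = 2 * 2^6 = 2 * 64 = 128
2^14 = (2^7)^2 = 128^2 = 16384
2^28 = (2^14)^2 = 16384^2 = 268435456

Result: 268435456
Multiplications needed: 6 (6 lines after 2^1)

2^28 = 268435456. Using exponentiation by squaring, this requires 6 multiplications. The key idea: if the exponent is even, square the half-power; if odd, multiply by the base once.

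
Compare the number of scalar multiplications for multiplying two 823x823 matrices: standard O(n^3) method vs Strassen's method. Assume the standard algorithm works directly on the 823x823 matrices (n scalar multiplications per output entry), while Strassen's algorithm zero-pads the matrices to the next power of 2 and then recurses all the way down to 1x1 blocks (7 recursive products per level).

Matrix multiplication for 823x823 matrices:

Strassen's algorithm requires power-of-2 dimensions. Pad 823x823 to 1024x1024 (next power of 2).

Standard algorithm: 823^3 = 557441767 multiplications
Strassen's algorithm: 7^(log2(1024)) = 7^10 = 282475249 multiplications
Savings: 557441767 - 282475249 = 274966518 multiplications

Standard: 557441767 multiplications (823^3). Strassen: 282475249 multiplications (7^10, after padding to 1024x1024). Strassen reduces 8 recursive multiplications to 7 at each level.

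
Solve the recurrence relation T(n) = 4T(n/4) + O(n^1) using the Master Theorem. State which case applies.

Master Theorem for T(n) = 4T(n/4) + O(n^1):

a = 4, b = 4, c = 1
log_b(a) = log_4(4) = 1.0000

Case 2: c = 1 = log_4(4) = 1.0000
T(n) = O(n^1 log n) = O(n log n)

For T(n) = 4T(n/4) + O(n^1): log_4(4) = 1.0000. This is Case 2 of the Master Theorem (c = log_b(a), equal work at all levels), giving O(n log n).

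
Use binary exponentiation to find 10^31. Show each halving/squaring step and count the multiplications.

Computing 10^31 by squaring (build up from 10^1; each line after the first costs one multiplication):

10^1 = 10
10^2 = (10^1)^2 = 10^2 = 100
10^3 = 10 * 10^2 = 10 * 100 = 1000
10^6 = (10^3)^2 = 1000^2 = 1000000
10^7 = 10 * 10^6 = 10 * 1000000 = 10000000
10^14 = (10^7)^2 = 10000000^2 = 100000000000000
10^15 = 10 * 10^14 = 10 * 100000000000000 = 1000000000000000
10^30 = (10^15)^2 = 1000000000000000^2 = 1000000000000000000000000000000
10^31 = 10 * 10^30 = 10 * 1000000000000000000000000000000 = 10000000000000000000000000000000

Result: 10000000000000000000000000000000
Multiplications needed: 8 (8 lines after 10^1)

10^31 = 10000000000000000000000000000000. Using exponentiation by squaring, this requires 8 multiplications. The key idea: if the exponent is even, square the half-power; if odd, multiply by the base once.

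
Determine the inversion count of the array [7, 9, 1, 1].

Finding inversions in [7, 9, 1, 1]:

(0, 2): arr[0]=7 > arr[2]=1
(0, 3): arr[0]=7 > arr[3]=1
(1, 2): arr[1]=9 > arr[2]=1
(1, 3): arr[1]=9 > arr[3]=1

Total inversions: 4

The array has 4 inversion(s): (0,2), (0,3), (1,2), (1,3). Each pair (i,j) satisfies i < j and arr[i] > arr[j].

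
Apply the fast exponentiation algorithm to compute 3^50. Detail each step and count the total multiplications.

Computing 3^50 by squaring (build up from 3^1; each line after the first costs one multiplication):

3^1 = 3
3^2 = (3^1)^2 = 3^2 = 9
3^3 = 3 * 3^2 = 3 * 9 = 27
3^6 = (3^3)^2 = 27^2 = 729
3^12 = (3^6)^2 = 729^2 = 531441
3^24 = (3^12)^2 = 531441^2 = 282429536481
3^25 = 3 * 3^24 = 3 * 282429536481 = 847288609443
3^50 = (3^25)^2 = 847288609443^2 = 717897987691852588770249

Result: 717897987691852588770249
Multiplications needed: 7 (7 lines after 3^1)

3^50 = 717897987691852588770249. Using exponentiation by squaring, this requires 7 multiplications. The key idea: if the exponent is even, square the half-power; if odd, multiply by the base once.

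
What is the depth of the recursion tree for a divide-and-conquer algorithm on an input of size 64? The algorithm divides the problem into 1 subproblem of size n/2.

For divide and conquer with division factor 2:

Problem sizes at each level:
Level 0: 64
Level 1: 32
Level 2: 16
Level 3: 8
Level 4: 4
Level 5: 2
Level 6: 1

The root is level 0 and the size-1 base case is level 6 (the tree spans levels 0 through 6, i.e. 7 levels counting the root), so the depth is the number of divisions: log_2(64) = 6

The recursion tree depth is log_2(64) = 6. At each level, the problem size is divided by 2, so it takes 6 divisions to reduce to a base case of size 1. The algorithm makes 1 recursive call at each level.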